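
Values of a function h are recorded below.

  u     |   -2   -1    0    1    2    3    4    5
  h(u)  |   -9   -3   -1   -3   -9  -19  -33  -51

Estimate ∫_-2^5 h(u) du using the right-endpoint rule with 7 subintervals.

Δu = 1.
Sum = 1·[(-3) + (-1) + (-3) + (-9) + (-19) + (-33) + (-51)] = -119.

-119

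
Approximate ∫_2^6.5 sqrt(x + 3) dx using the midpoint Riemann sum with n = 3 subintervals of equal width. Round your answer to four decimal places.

12.0728

Δx = (6.5 − 2)/3 = 1.5.
Midpoints: 2.75, 4.25, 5.75.
f(2.75) ≈ 2.3979, f(4.25) ≈ 2.6926, f(5.75) ≈ 2.9580.
Sum = Δx · [f(2.75) + f(4.25) + f(5.75)].
Sum ≈ 12.0728.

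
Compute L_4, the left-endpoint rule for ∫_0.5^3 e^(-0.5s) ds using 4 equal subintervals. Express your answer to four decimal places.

1.2940

Δs = (3 − 0.5)/4 = 0.625.
Left endpoints: 0.5, 1.125, 1.75, 2.375.
f(0.5) ≈ 0.7788, f(1.125) ≈ 0.5698, f(1.75) ≈ 0.4169, f(2.375) ≈ 0.3050.
Sum = Δs · [f(0.5) + f(1.125) + f(1.75) + f(2.375)].
Sum ≈ 1.2940.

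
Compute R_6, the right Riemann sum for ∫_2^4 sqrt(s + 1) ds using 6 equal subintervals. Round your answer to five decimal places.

4.07286

Δs = (4 − 2)/6 = 1/3.
Right endpoints: 7/3, 8/3, 3, 10/3, 11/3, 4.
f(7/3) ≈ 1.82574, f(8/3) ≈ 1.91485, f(3) ≈ 2.00000, f(10/3) ≈ 2.08167, f(11/3) ≈ 2.16025, f(4) ≈ 2.23607.
Sum = Δs · [f(7/3) + f(8/3) + f(3) + ...].
Sum ≈ 4.07286.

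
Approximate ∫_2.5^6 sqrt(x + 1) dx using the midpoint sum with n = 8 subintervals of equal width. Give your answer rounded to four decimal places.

Δx = (6 − 2.5)/8 = 0.4375.
Midpoints: 2.71875, 3.15625, 3.59375, 4.03125, 4.46875, 4.90625, 5.34375, 5.78125.
f(2.71875) ≈ 1.9284, f(3.15625) ≈ 2.0387, f(3.59375) ≈ 2.1433, f(4.03125) ≈ 2.2430, f(4.46875) ≈ 2.3385, f(4.90625) ≈ 2.4303, f(5.34375) ≈ 2.5187, f(5.78125) ≈ 2.6041.
Sum = Δx · [f(2.71875) + f(3.15625) + f(3.59375) + ...].
Sum ≈ 7.9822.

7.9822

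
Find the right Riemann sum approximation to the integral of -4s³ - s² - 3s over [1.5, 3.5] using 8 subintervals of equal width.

Δs = (3.5 − 1.5)/8 = 0.25.
Right endpoints: 1.75, 2, 2.25, 2.5, 2.75, 3, 3.25, 3.5.
f(1.75) = -29.75, f(2) = -42, f(2.25) = -57.375, f(2.5) = -76.25, f(2.75) = -99, f(3) = -126, f(3.25) = -157.625, f(3.5) = -194.25.
Sum = Δs · [f(1.75) + f(2) + f(2.25) + ...].
Sum = -195.5625.

-195.5625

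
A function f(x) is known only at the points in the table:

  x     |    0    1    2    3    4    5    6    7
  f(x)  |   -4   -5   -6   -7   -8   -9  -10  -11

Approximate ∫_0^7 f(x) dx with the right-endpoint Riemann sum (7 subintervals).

-56

Δx = 1.
Sum = 1·[(-5) + (-6) + (-7) + (-8) + (-9) + (-10) + (-11)] = -56.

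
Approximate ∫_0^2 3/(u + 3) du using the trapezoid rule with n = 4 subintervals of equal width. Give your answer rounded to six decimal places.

1.536905

Δu = (2 − 0)/4 = 0.5.
f(0) = 1, f(0.5) = 6/7, f(1) = 0.75, f(1.5) = 2/3, f(2) = 0.6.
T_4 = (Δu/2)·[f(u_0) + 2f(u_1) + 2f(u_2) + 2f(u_3) + f(u_4)].
Sum ≈ 1.536905.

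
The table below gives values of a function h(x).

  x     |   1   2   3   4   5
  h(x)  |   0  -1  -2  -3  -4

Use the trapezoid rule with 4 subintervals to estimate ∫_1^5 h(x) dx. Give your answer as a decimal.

-8

Δx = 1.
T_4 = (1/2)·[0 + 2·(-1) + 2·(-2) + 2·(-3) + (-4)] = -8.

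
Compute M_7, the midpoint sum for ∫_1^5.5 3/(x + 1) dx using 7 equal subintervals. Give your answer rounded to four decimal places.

3.5245

Δx = (5.5 − 1)/7 = 9/14.
Midpoints: 37/28, 55/28, 73/28, 3.25, 109/28, 127/28, 145/28.
f(37/28) = 84/65, f(55/28) = 84/83, f(73/28) = 84/101, f(3.25) = 12/17, f(109/28) = 84/137, f(127/28) = 84/155, f(145/28) = 84/173.
Sum = Δx · [f(37/28) + f(55/28) + f(73/28) + ...].
Sum ≈ 3.5245.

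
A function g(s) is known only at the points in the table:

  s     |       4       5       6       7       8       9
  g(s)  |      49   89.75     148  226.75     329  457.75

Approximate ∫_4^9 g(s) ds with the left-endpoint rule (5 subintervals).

Δs = 1.
Sum = 1·[49 + 89.75 + 148 + 226.75 + 329] = 842.5.

842.5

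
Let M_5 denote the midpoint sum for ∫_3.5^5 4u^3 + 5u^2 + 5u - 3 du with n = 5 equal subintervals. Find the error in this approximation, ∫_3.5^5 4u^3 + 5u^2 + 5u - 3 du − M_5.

0.63

Exact integral: ∫_3.5^5 f(u) du = 639.1875.
M_5 = 638.5575.
Error = 639.1875 − 638.5575 = 0.63.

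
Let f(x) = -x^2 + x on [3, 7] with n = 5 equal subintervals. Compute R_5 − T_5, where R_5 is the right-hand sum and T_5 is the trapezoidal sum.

-14.4

R_5 = -100.16.
T_5 = -85.76.
R_5 − T_5 = -14.4.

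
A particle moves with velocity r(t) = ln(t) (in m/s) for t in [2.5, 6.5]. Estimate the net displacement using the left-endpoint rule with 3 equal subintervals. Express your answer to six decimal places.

Δt = (6.5 − 2.5)/3 = 4/3.
Left endpoints: 2.5, 23/6, 31/6.
r(2.5) ≈ 0.916291, r(23/6) ≈ 1.343735, r(31/6) ≈ 1.642228.
Sum = Δt · [r(2.5) + r(23/6) + r(31/6)].
Sum ≈ 5.203004.

5.203004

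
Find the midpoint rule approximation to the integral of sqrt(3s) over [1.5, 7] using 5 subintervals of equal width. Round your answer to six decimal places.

19.282810

Δs = (7 − 1.5)/5 = 1.1.
Midpoints: 2.05, 3.15, 4.25, 5.35, 6.45.
f(2.05) ≈ 2.479919, f(3.15) ≈ 3.074085, f(4.25) ≈ 3.570714, f(5.35) ≈ 4.006245, f(6.45) ≈ 4.398863.
Sum = Δs · [f(2.05) + f(3.15) + f(4.25) + f(5.35) + f(6.45)].
Sum ≈ 19.282810.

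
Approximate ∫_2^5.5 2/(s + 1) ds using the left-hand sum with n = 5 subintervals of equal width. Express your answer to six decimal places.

1.679116

Δs = (5.5 − 2)/5 = 0.7.
Left endpoints: 2, 2.7, 3.4, 4.1, 4.8.
f(2) = 2/3, f(2.7) = 20/37, f(3.4) = 5/11, f(4.1) = 20/51, f(4.8) = 10/29.
Sum = Δs · [f(2) + f(2.7) + f(3.4) + f(4.1) + f(4.8)].
Sum ≈ 1.679116.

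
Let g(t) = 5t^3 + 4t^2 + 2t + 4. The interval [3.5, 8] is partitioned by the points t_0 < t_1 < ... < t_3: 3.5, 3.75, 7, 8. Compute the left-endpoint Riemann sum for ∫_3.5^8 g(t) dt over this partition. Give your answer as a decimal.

3074.71484375

Subinterval widths: 0.25, 3.25, 1.
Left endpoints: 3.5, 3.75, 7.
g(3.5) = 274.375, g(3.75) = 331.421875, g(7) = 1929.
Sum = Σ Δt_i · g(t_i).
Sum = 3074.71484375.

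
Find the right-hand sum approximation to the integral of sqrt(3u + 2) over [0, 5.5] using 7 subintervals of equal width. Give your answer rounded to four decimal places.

Δu = (5.5 − 0)/7 = 11/14.
Right endpoints: 11/14, 11/7, 33/14, 22/7, 55/14, 33/7, 5.5.
f(11/14) ≈ 2.0874, f(11/7) ≈ 2.5912, f(33/14) ≈ 3.0119, f(22/7) ≈ 3.3806, f(55/14) ≈ 3.7129, f(33/7) ≈ 4.0178, f(5.5) ≈ 4.3012.
Sum = Δu · [f(11/14) + f(11/7) + f(33/14) + ...].
Sum ≈ 18.1523.

18.1523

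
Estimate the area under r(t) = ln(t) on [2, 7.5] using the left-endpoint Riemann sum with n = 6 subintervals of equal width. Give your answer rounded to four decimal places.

7.5942

Δt = (7.5 − 2)/6 = 11/12.
Left endpoints: 2, 35/12, 23/6, 4.75, 17/3, 79/12.
r(2) ≈ 0.6931, r(35/12) ≈ 1.0704, r(23/6) ≈ 1.3437, r(4.75) ≈ 1.5581, r(17/3) ≈ 1.7346, r(79/12) ≈ 1.8845.
Sum = Δt · [r(2) + r(35/12) + r(23/6) + ...].
Sum ≈ 7.5942.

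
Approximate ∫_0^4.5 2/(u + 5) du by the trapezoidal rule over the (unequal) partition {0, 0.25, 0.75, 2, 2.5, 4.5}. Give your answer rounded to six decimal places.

1.291065

Subinterval widths: 0.25, 0.5, 1.25, 0.5, 2.
f(0) = 0.4, f(0.25) = 8/21, f(0.75) = 8/23, f(2) = 2/7, f(2.5) = 4/15, f(4.5) = 4/19.
On each subinterval the trapezoid contributes (Δu_i/2)·[f(u_{i-1}) + f(u_i)].
Sum ≈ 1.291065.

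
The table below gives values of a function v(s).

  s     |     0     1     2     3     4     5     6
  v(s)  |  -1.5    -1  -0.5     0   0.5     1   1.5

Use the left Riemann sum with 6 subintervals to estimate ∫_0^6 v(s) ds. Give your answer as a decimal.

-1.5

Δs = 1.
Sum = 1·[(-1.5) + (-1) + (-0.5) + 0 + 0.5 + 1] = -1.5.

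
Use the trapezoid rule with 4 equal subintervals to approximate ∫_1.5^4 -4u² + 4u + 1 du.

-51.484375

Δu = (4 − 1.5)/4 = 0.625.
f(1.5) = -2, f(2.125) = -8.5625, f(2.75) = -18.25, f(3.375) = -31.0625, f(4) = -47.
T_4 = (Δu/2)·[f(u_0) + 2f(u_1) + 2f(u_2) + 2f(u_3) + f(u_4)].
Sum = -51.484375.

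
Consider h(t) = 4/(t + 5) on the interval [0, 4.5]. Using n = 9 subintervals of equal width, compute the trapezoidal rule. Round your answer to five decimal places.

Δt = (4.5 − 0)/9 = 0.5.
h(0) = 0.8, h(0.5) = 8/11, h(1) = 2/3, h(1.5) = 8/13, h(2) = 4/7, h(2.5) = 8/15, h(3) = 0.5, h(3.5) = 8/17, h(4) = 4/9, h(4.5) = 8/19.
T_9 = (Δt/2)·[h(t_0) + 2h(t_1) + ... + 2h(t_{8}) + h(t_9)].
Sum ≈ 2.56982.

2.56982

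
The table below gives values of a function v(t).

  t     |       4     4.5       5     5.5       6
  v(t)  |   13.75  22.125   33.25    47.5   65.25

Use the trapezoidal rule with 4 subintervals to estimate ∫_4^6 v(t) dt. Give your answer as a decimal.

71.1875

Δt = 0.5.
T_4 = (0.5/2)·[13.75 + 2·22.125 + 2·33.25 + 2·47.5 + 65.25] = 71.1875.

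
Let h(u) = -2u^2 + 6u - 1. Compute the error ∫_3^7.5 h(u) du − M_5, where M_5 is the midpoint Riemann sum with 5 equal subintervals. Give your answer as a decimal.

Exact integral: ∫_3^7.5 h(u) du = -126.
M_5 = -125.3925.
Error = -126 − (-125.3925) = -0.6075.

-0.6075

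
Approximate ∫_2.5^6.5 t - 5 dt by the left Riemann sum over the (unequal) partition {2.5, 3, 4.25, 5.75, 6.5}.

-4.3125

Subinterval widths: 0.5, 1.25, 1.5, 0.75.
Left endpoints: 2.5, 3, 4.25, 5.75.
f(2.5) = -2.5, f(3) = -2, f(4.25) = -0.75, f(5.75) = 0.75.
Sum = Σ Δt_i · f(t_i).
Sum = -4.3125.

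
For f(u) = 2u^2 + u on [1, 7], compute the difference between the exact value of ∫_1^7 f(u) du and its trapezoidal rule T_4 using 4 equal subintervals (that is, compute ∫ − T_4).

-4.5

Exact integral: ∫_1^7 f(u) du = 252.
T_4 = 256.5.
Error = 252 − 256.5 = -4.5.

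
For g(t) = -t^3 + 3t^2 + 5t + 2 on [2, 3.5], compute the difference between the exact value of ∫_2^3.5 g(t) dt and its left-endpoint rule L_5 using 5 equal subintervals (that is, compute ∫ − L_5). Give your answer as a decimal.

Exact integral: ∫_2^3.5 g(t) dt = 24.984375.
L_5 = 25.26.
Error = 24.984375 − 25.26 = -0.275625.

-0.275625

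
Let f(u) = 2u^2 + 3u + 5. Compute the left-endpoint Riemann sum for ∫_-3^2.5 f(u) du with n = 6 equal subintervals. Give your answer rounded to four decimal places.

Δu = (2.5 − (-3))/6 = 11/12.
Left endpoints: -3, -25/12, -7/6, -0.25, 2/3, 19/12.
f(-3) = 14, f(-25/12) = 535/72, f(-7/6) = 38/9, f(-0.25) = 4.375, f(2/3) = 71/9, f(19/12) = 1063/72.
Sum = Δu · [f(-3) + f(-25/12) + f(-7/6) + ...].
Sum ≈ 48.2905.

48.2905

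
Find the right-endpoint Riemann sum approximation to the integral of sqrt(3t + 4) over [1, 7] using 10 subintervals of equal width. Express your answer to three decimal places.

Δt = (7 − 1)/10 = 0.6.
Right endpoints: 1.6, 2.2, 2.8, 3.4, 4, 4.6, 5.2, 5.8, 6.4, 7.
f(1.6) ≈ 2.966, f(2.2) ≈ 3.256, f(2.8) ≈ 3.521, f(3.4) ≈ 3.768, f(4) ≈ 4.000, f(4.6) ≈ 4.219, f(5.2) ≈ 4.427, f(5.8) ≈ 4.626, f(6.4) ≈ 4.817, f(7) ≈ 5.000.
Sum = Δt · [f(1.6) + f(2.2) + f(2.8) + ...].
Sum ≈ 24.360.

24.360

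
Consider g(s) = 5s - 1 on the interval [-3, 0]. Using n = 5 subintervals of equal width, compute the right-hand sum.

Δs = (0 − (-3))/5 = 0.6.
Right endpoints: -2.4, -1.8, -1.2, -0.6, 0.
g(-2.4) = -13, g(-1.8) = -10, g(-1.2) = -7, g(-0.6) = -4, g(0) = -1.
Sum = Δs · [g(-2.4) + g(-1.8) + g(-1.2) + g(-0.6) + g(0)].
Sum = -21.

-21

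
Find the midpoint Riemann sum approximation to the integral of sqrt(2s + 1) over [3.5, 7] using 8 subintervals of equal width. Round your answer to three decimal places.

11.823

Δs = (7 − 3.5)/8 = 0.4375.
Midpoints: 3.71875, 4.15625, 4.59375, 5.03125, 5.46875, 5.90625, 6.34375, 6.78125.
f(3.71875) ≈ 2.905, f(4.15625) ≈ 3.052, f(4.59375) ≈ 3.192, f(5.03125) ≈ 3.326, f(5.46875) ≈ 3.455, f(5.90625) ≈ 3.579, f(6.34375) ≈ 3.700, f(6.78125) ≈ 3.816.
Sum = Δs · [f(3.71875) + f(4.15625) + f(4.59375) + ...].
Sum ≈ 11.823.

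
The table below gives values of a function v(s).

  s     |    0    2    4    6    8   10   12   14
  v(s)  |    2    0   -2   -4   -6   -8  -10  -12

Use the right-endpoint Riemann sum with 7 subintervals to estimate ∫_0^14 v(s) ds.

-84

Δs = 2.
Sum = 2·[0 + (-2) + (-4) + (-6) + (-8) + (-10) + (-12)] = -84.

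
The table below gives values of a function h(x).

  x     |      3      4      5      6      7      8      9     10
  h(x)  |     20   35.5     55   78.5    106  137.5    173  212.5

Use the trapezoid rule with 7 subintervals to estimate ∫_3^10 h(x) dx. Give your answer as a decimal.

Δx = 1.
T_7 = (1/2)·[20 + 2·35.5 + 2·55 + 2·78.5 + 2·106 + 2·137.5 + 2·173 + 212.5] = 701.75.

701.75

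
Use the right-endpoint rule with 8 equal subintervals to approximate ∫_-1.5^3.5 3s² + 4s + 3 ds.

Δs = (3.5 − (-1.5))/8 = 0.625.
Right endpoints: -0.875, -0.25, 0.375, 1, 1.625, 2.25, 2.875, 3.5.
f(-0.875) = 1.796875, f(-0.25) = 2.1875, f(0.375) = 4.921875, f(1) = 10, f(1.625) = 17.421875, f(2.25) = 27.1875, f(2.875) = 39.296875, f(3.5) = 53.75.
Sum = Δs · [f(-0.875) + f(-0.25) + f(0.375) + ...].
Sum = 97.8515625.

97.8515625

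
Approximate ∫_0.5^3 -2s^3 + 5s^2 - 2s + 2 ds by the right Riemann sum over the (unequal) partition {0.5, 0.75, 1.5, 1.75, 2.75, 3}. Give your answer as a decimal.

Subinterval widths: 0.25, 0.75, 0.25, 1, 0.25.
Right endpoints: 0.75, 1.5, 1.75, 2.75, 3.
f(0.75) = 2.46875, f(1.5) = 3.5, f(1.75) = 3.09375, f(2.75) = -7.28125, f(3) = -13.
Sum = Σ Δs_i · f(s_i).
Sum = -6.515625.

-6.515625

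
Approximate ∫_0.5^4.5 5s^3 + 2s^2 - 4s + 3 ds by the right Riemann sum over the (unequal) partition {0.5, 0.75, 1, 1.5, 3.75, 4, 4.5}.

Subinterval widths: 0.25, 0.25, 0.5, 2.25, 0.25, 0.5.
Right endpoints: 0.75, 1, 1.5, 3.75, 4, 4.5.
f(0.75) = 3.234375, f(1) = 6, f(1.5) = 18.375, f(3.75) = 279.796875, f(4) = 339, f(4.5) = 481.125.
Sum = Σ Δs_i · f(s_i).
Sum = 966.3515625.

966.3515625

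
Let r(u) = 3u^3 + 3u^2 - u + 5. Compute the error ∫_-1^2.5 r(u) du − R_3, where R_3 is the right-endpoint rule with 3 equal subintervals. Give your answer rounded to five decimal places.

Exact integral: ∫_-1^2.5 r(u) du = 60.046875.
R_3 ≈ 104.0277778.
Error ≈ 60.046875 − 104.0277778 ≈ -43.98090.

-43.98090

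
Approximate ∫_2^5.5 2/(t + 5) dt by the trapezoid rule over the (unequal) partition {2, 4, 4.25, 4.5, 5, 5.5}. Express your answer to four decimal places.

Subinterval widths: 2, 0.25, 0.25, 0.5, 0.5.
f(2) = 2/7, f(4) = 2/9, f(4.25) = 8/37, f(4.5) = 4/19, f(5) = 0.2, f(5.5) = 4/21.
On each subinterval the trapezoid contributes (Δt_i/2)·[f(t_{i-1}) + f(t_i)].
Sum ≈ 0.8163.

0.8163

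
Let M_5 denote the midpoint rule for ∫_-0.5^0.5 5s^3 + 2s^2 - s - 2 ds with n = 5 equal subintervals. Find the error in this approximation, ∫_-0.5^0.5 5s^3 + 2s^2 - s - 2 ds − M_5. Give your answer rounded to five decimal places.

Exact integral: ∫_-0.5^0.5 f(s) ds ≈ -1.8333333.
M_5 = -1.84.
Error ≈ -1.8333333 − (-1.84) ≈ 0.00667.

0.00667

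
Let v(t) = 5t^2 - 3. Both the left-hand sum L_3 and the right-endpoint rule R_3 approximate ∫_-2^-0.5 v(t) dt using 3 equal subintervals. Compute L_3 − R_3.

9.375

L_3 = 13.625.
R_3 = 4.25.
L_3 − R_3 = 9.375.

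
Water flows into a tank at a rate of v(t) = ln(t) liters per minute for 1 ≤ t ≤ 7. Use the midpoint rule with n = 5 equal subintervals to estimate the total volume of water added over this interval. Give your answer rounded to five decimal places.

7.66905

Δt = (7 − 1)/5 = 1.2.
Midpoints: 1.6, 2.8, 4, 5.2, 6.4.
v(1.6) ≈ 0.47000, v(2.8) ≈ 1.02962, v(4) ≈ 1.38629, v(5.2) ≈ 1.64866, v(6.4) ≈ 1.85630.
Sum = Δt · [v(1.6) + v(2.8) + v(4) + v(5.2) + v(6.4)].
Sum ≈ 7.66905.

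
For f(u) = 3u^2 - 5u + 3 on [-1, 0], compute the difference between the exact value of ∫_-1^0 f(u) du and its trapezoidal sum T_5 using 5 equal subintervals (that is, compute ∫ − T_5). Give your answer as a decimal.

-0.02

Exact integral: ∫_-1^0 f(u) du = 6.5.
T_5 = 6.52.
Error = 6.5 − 6.52 = -0.02.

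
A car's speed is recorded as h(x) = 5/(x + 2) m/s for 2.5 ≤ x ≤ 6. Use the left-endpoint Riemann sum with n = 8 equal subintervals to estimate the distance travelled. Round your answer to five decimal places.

2.98585

Δx = (6 − 2.5)/8 = 0.4375.
Left endpoints: 2.5, 2.9375, 3.375, 3.8125, 4.25, 4.6875, 5.125, 5.5625.
h(2.5) = 10/9, h(2.9375) = 80/79, h(3.375) = 40/43, h(3.8125) = 80/93, h(4.25) = 0.8, h(4.6875) = 80/107, h(5.125) = 40/57, h(5.5625) = 80/121.
Sum = Δx · [h(2.5) + h(2.9375) + h(3.375) + ...].
Sum ≈ 2.98585.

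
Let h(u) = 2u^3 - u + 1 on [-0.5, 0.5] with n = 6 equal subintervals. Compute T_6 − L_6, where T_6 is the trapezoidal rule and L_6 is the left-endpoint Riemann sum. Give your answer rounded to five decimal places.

T_6 = 1.
L_6 ≈ 1.0416667.
T_6 − L_6 ≈ -0.04167.

-0.04167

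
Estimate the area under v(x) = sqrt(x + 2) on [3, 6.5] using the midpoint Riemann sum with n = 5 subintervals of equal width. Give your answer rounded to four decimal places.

9.0685

Δx = (6.5 − 3)/5 = 0.7.
Midpoints: 3.35, 4.05, 4.75, 5.45, 6.15.
v(3.35) ≈ 2.3130, v(4.05) ≈ 2.4597, v(4.75) ≈ 2.5981, v(5.45) ≈ 2.7295, v(6.15) ≈ 2.8548.
Sum = Δx · [v(3.35) + v(4.05) + v(4.75) + v(5.45) + v(6.15)].
Sum ≈ 9.0685.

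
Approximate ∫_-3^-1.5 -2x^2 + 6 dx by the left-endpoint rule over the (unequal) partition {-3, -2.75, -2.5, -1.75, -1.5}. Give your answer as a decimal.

-10.1875

Subinterval widths: 0.25, 0.25, 0.75, 0.25.
Left endpoints: -3, -2.75, -2.5, -1.75.
f(-3) = -12, f(-2.75) = -9.125, f(-2.5) = -6.5, f(-1.75) = -0.125.
Sum = Σ Δx_i · f(x_i).
Sum = -10.1875.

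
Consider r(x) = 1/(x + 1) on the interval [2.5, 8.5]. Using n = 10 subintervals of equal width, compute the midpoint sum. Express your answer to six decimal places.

Δx = (8.5 − 2.5)/10 = 0.6.
Midpoints: 2.8, 3.4, 4, 4.6, 5.2, 5.8, 6.4, 7, 7.6, 8.2.
r(2.8) = 5/19, r(3.4) = 5/22, r(4) = 0.2, r(4.6) = 5/28, r(5.2) = 5/31, r(5.8) = 5/34, r(6.4) = 5/37, r(7) = 0.125, r(7.6) = 5/43, r(8.2) = 5/46.
Sum = Δx · [r(2.8) + r(3.4) + r(4) + ...].
Sum ≈ 0.997477.

0.997477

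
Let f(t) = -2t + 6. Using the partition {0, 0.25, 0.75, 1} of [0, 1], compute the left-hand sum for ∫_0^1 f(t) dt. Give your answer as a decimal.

Subinterval widths: 0.25, 0.5, 0.25.
Left endpoints: 0, 0.25, 0.75.
f(0) = 6, f(0.25) = 5.5, f(0.75) = 4.5.
Sum = Σ Δt_i · f(t_i).
Sum = 5.375.

5.375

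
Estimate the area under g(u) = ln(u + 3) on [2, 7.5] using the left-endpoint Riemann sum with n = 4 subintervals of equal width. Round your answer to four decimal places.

10.6157

Δu = (7.5 − 2)/4 = 1.375.
Left endpoints: 2, 3.375, 4.75, 6.125.
g(2) ≈ 1.6094, g(3.375) ≈ 1.8524, g(4.75) ≈ 2.0477, g(6.125) ≈ 2.2110.
Sum = Δu · [g(2) + g(3.375) + g(4.75) + g(6.125)].
Sum ≈ 10.6157.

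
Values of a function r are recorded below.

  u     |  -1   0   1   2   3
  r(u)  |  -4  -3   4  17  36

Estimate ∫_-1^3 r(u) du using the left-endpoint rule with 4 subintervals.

14

Δu = 1.
Sum = 1·[(-4) + (-3) + 4 + 17] = 14.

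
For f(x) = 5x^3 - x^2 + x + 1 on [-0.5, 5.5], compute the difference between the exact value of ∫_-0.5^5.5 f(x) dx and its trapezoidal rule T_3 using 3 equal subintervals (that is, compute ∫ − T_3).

Exact integral: ∫_-0.5^5.5 f(x) dx = 1109.25.
T_3 = 1255.25.
Error = 1109.25 − 1255.25 = -146.

-146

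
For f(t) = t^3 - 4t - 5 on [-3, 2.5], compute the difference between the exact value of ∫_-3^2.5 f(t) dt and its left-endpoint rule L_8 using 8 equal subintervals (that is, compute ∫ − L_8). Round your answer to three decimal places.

Exact integral: ∫_-3^2.5 f(t) dt = -32.484375.
L_8 ≈ -39.89917.
Error ≈ -32.484375 − (-39.89917) ≈ 7.415.

7.415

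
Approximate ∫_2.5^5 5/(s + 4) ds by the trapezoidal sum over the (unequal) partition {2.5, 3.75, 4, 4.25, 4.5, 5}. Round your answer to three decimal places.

1.632

Subinterval widths: 1.25, 0.25, 0.25, 0.25, 0.5.
f(2.5) = 10/13, f(3.75) = 20/31, f(4) = 0.625, f(4.25) = 20/33, f(4.5) = 10/17, f(5) = 5/9.
On each subinterval the trapezoid contributes (Δs_i/2)·[f(s_{i-1}) + f(s_i)].
Sum ≈ 1.632.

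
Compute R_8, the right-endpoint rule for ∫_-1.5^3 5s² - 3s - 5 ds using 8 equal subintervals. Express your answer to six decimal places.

24.881836

Δs = (3 − (-1.5))/8 = 0.5625.
Right endpoints: -0.9375, -0.375, 0.1875, 0.75, 1.3125, 1.875, 2.4375, 3.
f(-0.9375) = 2.20703125, f(-0.375) = -3.171875, f(0.1875) = -5.38671875, f(0.75) = -4.4375, f(1.3125) = -0.32421875, f(1.875) = 6.953125, f(2.4375) = 17.39453125, f(3) = 31.
Sum = Δs · [f(-0.9375) + f(-0.375) + f(0.1875) + ...].
Sum ≈ 24.881836.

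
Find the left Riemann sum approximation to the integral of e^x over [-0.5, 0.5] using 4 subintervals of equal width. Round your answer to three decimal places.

Δx = (0.5 − (-0.5))/4 = 0.25.
Left endpoints: -0.5, -0.25, 0, 0.25.
f(-0.5) ≈ 0.607, f(-0.25) ≈ 0.779, f(0) ≈ 1.000, f(0.25) ≈ 1.284.
Sum = Δx · [f(-0.5) + f(-0.25) + f(0) + f(0.25)].
Sum ≈ 0.917.

0.917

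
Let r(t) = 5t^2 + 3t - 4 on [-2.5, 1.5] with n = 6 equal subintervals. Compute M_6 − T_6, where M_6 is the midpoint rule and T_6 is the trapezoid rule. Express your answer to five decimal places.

M_6 ≈ 8.9259259.
T_6 ≈ 11.1481481.
M_6 − T_6 ≈ -2.22222.

-2.22222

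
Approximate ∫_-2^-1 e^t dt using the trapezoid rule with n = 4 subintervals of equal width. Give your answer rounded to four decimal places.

Δt = (-1 − (-2))/4 = 0.25.
f(-2) ≈ 0.1353, f(-1.75) ≈ 0.1738, f(-1.5) ≈ 0.2231, f(-1.25) ≈ 0.2865, f(-1) ≈ 0.3679.
T_4 = (Δt/2)·[f(t_0) + 2f(t_1) + 2f(t_2) + 2f(t_3) + f(t_4)].
Sum ≈ 0.2338.

0.2338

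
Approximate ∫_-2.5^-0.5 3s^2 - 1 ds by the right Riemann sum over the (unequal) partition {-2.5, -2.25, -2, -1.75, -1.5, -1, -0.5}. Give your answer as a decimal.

10.65625

Subinterval widths: 0.25, 0.25, 0.25, 0.25, 0.5, 0.5.
Right endpoints: -2.25, -2, -1.75, -1.5, -1, -0.5.
f(-2.25) = 14.1875, f(-2) = 11, f(-1.75) = 8.1875, f(-1.5) = 5.75, f(-1) = 2, f(-0.5) = -0.25.
Sum = Σ Δs_i · f(s_i).
Sum = 10.65625.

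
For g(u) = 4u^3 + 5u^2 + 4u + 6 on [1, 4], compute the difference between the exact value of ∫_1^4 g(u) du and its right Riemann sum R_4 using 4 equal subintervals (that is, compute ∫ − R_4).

-136.96875

Exact integral: ∫_1^4 g(u) du = 408.
R_4 = 544.96875.
Error = 408 − 544.96875 = -136.96875.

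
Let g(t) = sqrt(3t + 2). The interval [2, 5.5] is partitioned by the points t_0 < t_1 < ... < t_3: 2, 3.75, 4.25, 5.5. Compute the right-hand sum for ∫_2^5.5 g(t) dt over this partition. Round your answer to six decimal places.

Subinterval widths: 1.75, 0.5, 1.25.
Right endpoints: 3.75, 4.25, 5.5.
g(3.75) ≈ 3.640055, g(4.25) ≈ 3.840573, g(5.5) ≈ 4.301163.
Sum = Σ Δt_i · g(t_i).
Sum ≈ 13.666836.

13.666836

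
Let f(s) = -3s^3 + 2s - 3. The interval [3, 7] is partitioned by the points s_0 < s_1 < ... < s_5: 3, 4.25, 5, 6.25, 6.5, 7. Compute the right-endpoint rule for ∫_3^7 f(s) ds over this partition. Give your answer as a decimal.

-2173.1171875

Subinterval widths: 1.25, 0.75, 1.25, 0.25, 0.5.
Right endpoints: 4.25, 5, 6.25, 6.5, 7.
f(4.25) = -224.796875, f(5) = -368, f(6.25) = -722.921875, f(6.5) = -813.875, f(7) = -1018.
Sum = Σ Δs_i · f(s_i).
Sum = -2173.1171875.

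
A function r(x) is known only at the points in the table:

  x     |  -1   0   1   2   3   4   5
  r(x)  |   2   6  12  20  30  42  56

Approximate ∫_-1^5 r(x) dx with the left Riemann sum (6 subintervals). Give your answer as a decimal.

112

Δx = 1.
Sum = 1·[2 + 6 + 12 + 20 + 30 + 42] = 112.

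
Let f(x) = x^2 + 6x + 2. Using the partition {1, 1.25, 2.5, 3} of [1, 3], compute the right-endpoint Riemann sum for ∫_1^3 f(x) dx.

46.328125

Subinterval widths: 0.25, 1.25, 0.5.
Right endpoints: 1.25, 2.5, 3.
f(1.25) = 11.0625, f(2.5) = 23.25, f(3) = 29.
Sum = Σ Δx_i · f(x_i).
Sum = 46.328125.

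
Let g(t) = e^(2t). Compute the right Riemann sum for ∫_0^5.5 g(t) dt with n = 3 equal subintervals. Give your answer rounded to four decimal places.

Δt = (5.5 − 0)/3 = 11/6.
Right endpoints: 11/6, 11/3, 5.5.
g(11/6) ≈ 39.1213, g(11/3) ≈ 1530.4749, g(5.5) ≈ 59874.1417.
Sum = Δt · [g(11/6) + g(11/3) + g(5.5)].
Sum ≈ 112646.8527.

112646.8527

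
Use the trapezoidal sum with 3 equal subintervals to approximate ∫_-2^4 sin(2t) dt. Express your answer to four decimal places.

0.2326

Δt = (4 − (-2))/3 = 2.
f(-2) ≈ 0.7568, f(0) ≈ 0.0000, f(2) ≈ -0.7568, f(4) ≈ 0.9894.
T_3 = (Δt/2)·[f(t_0) + 2f(t_1) + 2f(t_2) + f(t_3)].
Sum ≈ 0.2326.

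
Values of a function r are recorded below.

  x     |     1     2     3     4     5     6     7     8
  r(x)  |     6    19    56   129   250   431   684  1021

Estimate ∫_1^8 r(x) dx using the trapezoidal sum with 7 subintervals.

2082.5

Δx = 1.
T_7 = (1/2)·[6 + 2·19 + 2·56 + 2·129 + 2·250 + 2·431 + 2·684 + 1021] = 2082.5.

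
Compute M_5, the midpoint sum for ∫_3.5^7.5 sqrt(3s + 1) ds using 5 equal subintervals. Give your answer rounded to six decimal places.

16.652886

Δs = (7.5 − 3.5)/5 = 0.8.
Midpoints: 3.9, 4.7, 5.5, 6.3, 7.1.
f(3.9) ≈ 3.563706, f(4.7) ≈ 3.885872, f(5.5) ≈ 4.183300, f(6.3) ≈ 4.460942, f(7.1) ≈ 4.722288.
Sum = Δs · [f(3.9) + f(4.7) + f(5.5) + f(6.3) + f(7.1)].
Sum ≈ 16.652886.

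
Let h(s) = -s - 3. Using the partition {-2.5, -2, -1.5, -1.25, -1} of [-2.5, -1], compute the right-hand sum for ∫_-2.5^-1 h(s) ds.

-2.1875

Subinterval widths: 0.5, 0.5, 0.25, 0.25.
Right endpoints: -2, -1.5, -1.25, -1.
h(-2) = -1, h(-1.5) = -1.5, h(-1.25) = -1.75, h(-1) = -2.
Sum = Σ Δs_i · h(s_i).
Sum = -2.1875.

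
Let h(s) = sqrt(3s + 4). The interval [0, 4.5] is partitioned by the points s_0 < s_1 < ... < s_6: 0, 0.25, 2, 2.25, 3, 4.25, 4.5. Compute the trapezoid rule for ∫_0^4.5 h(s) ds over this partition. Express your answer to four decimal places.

Subinterval widths: 0.25, 1.75, 0.25, 0.75, 1.25, 0.25.
h(0) ≈ 2.0000, h(0.25) ≈ 2.1794, h(2) ≈ 3.1623, h(2.25) ≈ 3.2787, h(3) ≈ 3.6056, h(4.25) ≈ 4.0927, h(4.5) ≈ 4.1833.
On each subinterval the trapezoid contributes (Δs_i/2)·[h(s_{i-1}) + h(s_i)].
Sum ≈ 14.4291.

14.4291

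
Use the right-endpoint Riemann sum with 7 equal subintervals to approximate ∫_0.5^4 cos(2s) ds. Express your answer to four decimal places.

-0.1038

Δs = (4 − 0.5)/7 = 0.5.
Right endpoints: 1, 1.5, 2, 2.5, 3, 3.5, 4.
f(1) ≈ -0.4161, f(1.5) ≈ -0.9900, f(2) ≈ -0.6536, f(2.5) ≈ 0.2837, f(3) ≈ 0.9602, f(3.5) ≈ 0.7539, f(4) ≈ -0.1455.
Sum = Δs · [f(1) + f(1.5) + f(2) + ...].
Sum ≈ -0.1038.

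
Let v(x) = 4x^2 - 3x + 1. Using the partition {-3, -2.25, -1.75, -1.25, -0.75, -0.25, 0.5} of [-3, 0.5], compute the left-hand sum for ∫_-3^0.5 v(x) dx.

67.5

Subinterval widths: 0.75, 0.5, 0.5, 0.5, 0.5, 0.75.
Left endpoints: -3, -2.25, -1.75, -1.25, -0.75, -0.25.
v(-3) = 46, v(-2.25) = 28, v(-1.75) = 18.5, v(-1.25) = 11, v(-0.75) = 5.5, v(-0.25) = 2.
Sum = Σ Δx_i · v(x_i).
Sum = 67.5.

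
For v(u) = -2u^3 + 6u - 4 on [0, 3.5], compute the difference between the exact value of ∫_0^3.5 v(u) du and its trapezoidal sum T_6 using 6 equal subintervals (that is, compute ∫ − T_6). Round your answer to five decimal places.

2.08420

Exact integral: ∫_0^3.5 v(u) du = -52.28125.
T_6 ≈ -54.3654514.
Error ≈ -52.28125 − (-54.3654514) ≈ 2.08420.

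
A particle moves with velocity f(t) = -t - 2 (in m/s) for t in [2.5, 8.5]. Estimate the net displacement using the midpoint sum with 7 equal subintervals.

Δt = (8.5 − 2.5)/7 = 6/7.
Midpoints: 41/14, 53/14, 65/14, 5.5, 89/14, 101/14, 113/14.
f(41/14) = -69/14, f(53/14) = -81/14, f(65/14) = -93/14, f(5.5) = -7.5, f(89/14) = -117/14, f(101/14) = -129/14, f(113/14) = -141/14.
Sum = Δt · [f(41/14) + f(53/14) + f(65/14) + ...].
Sum = -45.

-45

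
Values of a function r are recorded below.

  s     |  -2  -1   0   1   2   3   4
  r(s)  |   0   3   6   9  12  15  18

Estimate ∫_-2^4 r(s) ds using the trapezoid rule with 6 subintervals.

Δs = 1.
T_6 = (1/2)·[0 + 2·3 + 2·6 + 2·9 + 2·12 + 2·15 + 18] = 54.

54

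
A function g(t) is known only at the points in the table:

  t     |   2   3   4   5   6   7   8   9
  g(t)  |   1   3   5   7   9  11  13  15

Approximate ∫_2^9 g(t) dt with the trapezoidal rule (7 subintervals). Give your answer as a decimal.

56

Δt = 1.
T_7 = (1/2)·[1 + 2·3 + 2·5 + 2·7 + 2·9 + 2·11 + 2·13 + 15] = 56.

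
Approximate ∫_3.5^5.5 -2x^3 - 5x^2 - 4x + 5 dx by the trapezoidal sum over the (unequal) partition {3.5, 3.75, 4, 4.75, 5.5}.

-619.1875

Subinterval widths: 0.25, 0.25, 0.75, 0.75.
f(3.5) = -156, f(3.75) = -185.78125, f(4) = -219, f(4.75) = -341.15625, f(5.5) = -501.
On each subinterval the trapezoid contributes (Δx_i/2)·[f(x_{i-1}) + f(x_i)].
Sum = -619.1875.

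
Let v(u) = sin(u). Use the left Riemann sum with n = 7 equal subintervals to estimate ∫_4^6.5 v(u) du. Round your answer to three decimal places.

-1.786

Δu = (6.5 − 4)/7 = 5/14.
Left endpoints: 4, 61/14, 33/7, 71/14, 38/7, 81/14, 43/7.
v(4) ≈ -0.757, v(61/14) ≈ -0.938, v(33/7) ≈ -1.000, v(71/14) ≈ -0.936, v(38/7) ≈ -0.754, v(81/14) ≈ -0.477, v(43/7) ≈ -0.140.
Sum = Δu · [v(4) + v(61/14) + v(33/7) + ...].
Sum ≈ -1.786.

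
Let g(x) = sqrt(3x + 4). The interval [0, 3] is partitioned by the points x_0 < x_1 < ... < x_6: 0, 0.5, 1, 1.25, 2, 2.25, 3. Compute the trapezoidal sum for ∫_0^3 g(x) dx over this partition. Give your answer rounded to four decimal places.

Subinterval widths: 0.5, 0.5, 0.25, 0.75, 0.25, 0.75.
g(0) ≈ 2.0000, g(0.5) ≈ 2.3452, g(1) ≈ 2.6458, g(1.25) ≈ 2.7839, g(2) ≈ 3.1623, g(2.25) ≈ 3.2787, g(3) ≈ 3.6056.
On each subinterval the trapezoid contributes (Δx_i/2)·[g(x_{i-1}) + g(x_i)].
Sum ≈ 8.6293.

8.6293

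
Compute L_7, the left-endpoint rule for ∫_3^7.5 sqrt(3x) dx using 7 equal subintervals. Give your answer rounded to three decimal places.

Δx = (7.5 − 3)/7 = 9/14.
Left endpoints: 3, 51/14, 30/7, 69/14, 39/7, 87/14, 48/7.
f(3) ≈ 3.000, f(51/14) ≈ 3.306, f(30/7) ≈ 3.586, f(69/14) ≈ 3.845, f(39/7) ≈ 4.088, f(87/14) ≈ 4.318, f(48/7) ≈ 4.536.
Sum = Δx · [f(3) + f(51/14) + f(30/7) + ...].
Sum ≈ 17.150.

17.150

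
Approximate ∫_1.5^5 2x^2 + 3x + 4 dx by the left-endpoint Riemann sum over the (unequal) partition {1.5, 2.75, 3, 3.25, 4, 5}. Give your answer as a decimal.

105

Subinterval widths: 1.25, 0.25, 0.25, 0.75, 1.
Left endpoints: 1.5, 2.75, 3, 3.25, 4.
f(1.5) = 13, f(2.75) = 27.375, f(3) = 31, f(3.25) = 34.875, f(4) = 48.
Sum = Σ Δx_i · f(x_i).
Sum = 105.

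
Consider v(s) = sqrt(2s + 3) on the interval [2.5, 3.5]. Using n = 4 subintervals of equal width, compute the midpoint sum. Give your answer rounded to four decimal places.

Δs = (3.5 − 2.5)/4 = 0.25.
Midpoints: 2.625, 2.875, 3.125, 3.375.
v(2.625) ≈ 2.8723, v(2.875) ≈ 2.9580, v(3.125) ≈ 3.0414, v(3.375) ≈ 3.1225.
Sum = Δs · [v(2.625) + v(2.875) + v(3.125) + v(3.375)].
Sum ≈ 2.9986.

2.9986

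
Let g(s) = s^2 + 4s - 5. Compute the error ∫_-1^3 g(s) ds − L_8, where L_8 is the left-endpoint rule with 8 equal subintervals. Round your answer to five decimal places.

5.83333

Exact integral: ∫_-1^3 g(s) ds ≈ 5.3333333.
L_8 = -0.5.
Error ≈ 5.3333333 − (-0.5) ≈ 5.83333.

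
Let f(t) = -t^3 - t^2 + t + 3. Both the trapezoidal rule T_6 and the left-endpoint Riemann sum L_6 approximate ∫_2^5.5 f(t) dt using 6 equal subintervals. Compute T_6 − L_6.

T_6 ≈ -256.363860.
L_6 ≈ -203.535735.
T_6 − L_6 = -52.828125.

-52.828125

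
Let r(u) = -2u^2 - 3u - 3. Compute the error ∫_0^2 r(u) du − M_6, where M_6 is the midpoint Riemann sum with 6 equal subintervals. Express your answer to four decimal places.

-0.0370

Exact integral: ∫_0^2 r(u) du ≈ -17.333333.
M_6 ≈ -17.296296.
Error ≈ -17.333333 − (-17.296296) ≈ -0.0370.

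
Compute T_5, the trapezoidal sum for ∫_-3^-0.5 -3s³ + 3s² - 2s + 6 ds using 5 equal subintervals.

Δs = (-0.5 − (-3))/5 = 0.5.
f(-3) = 120, f(-2.5) = 76.625, f(-2) = 46, f(-1.5) = 25.875, f(-1) = 14, f(-0.5) = 8.125.
T_5 = (Δs/2)·[f(s_0) + 2f(s_1) + ... + 2f(s_{4}) + f(s_5)].
Sum = 113.28125.

113.28125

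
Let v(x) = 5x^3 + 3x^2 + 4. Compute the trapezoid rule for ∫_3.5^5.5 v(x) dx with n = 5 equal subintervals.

Δx = (5.5 − 3.5)/5 = 0.4.
v(3.5) = 255.125, v(3.9) = 346.225, v(4.3) = 457.005, v(4.7) = 589.385, v(5.1) = 745.285, v(5.5) = 926.625.
T_5 = (Δx/2)·[v(x_0) + 2v(x_1) + ... + 2v(x_{4}) + v(x_5)].
Sum = 1091.51.

1091.51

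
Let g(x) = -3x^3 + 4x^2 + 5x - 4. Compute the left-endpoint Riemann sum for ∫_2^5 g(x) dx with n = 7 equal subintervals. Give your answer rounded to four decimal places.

Δx = (5 − 2)/7 = 3/7.
Left endpoints: 2, 17/7, 20/7, 23/7, 26/7, 29/7, 32/7.
g(2) = -2, g(17/7) = -3854/343, g(20/7) = -9272/343, g(23/7) = -17426/343, g(26/7) = -28802/343, g(29/7) = -43886/343, g(32/7) = -63164/343.
Sum = Δx · [g(2) + g(17/7) + g(20/7) + ...].
Sum ≈ -208.7755.

-208.7755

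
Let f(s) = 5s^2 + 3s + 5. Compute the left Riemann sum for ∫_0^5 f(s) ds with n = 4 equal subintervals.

189.84375

Δs = (5 − 0)/4 = 1.25.
Left endpoints: 0, 1.25, 2.5, 3.75.
f(0) = 5, f(1.25) = 16.5625, f(2.5) = 43.75, f(3.75) = 86.5625.
Sum = Δs · [f(0) + f(1.25) + f(2.5) + f(3.75)].
Sum = 189.84375.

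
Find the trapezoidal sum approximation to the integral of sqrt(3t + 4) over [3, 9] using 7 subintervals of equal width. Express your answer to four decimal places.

Δt = (9 − 3)/7 = 6/7.
f(3) ≈ 3.6056, f(27/7) ≈ 3.9461, f(33/7) ≈ 4.2594, f(39/7) ≈ 4.5513, f(45/7) ≈ 4.8255, f(51/7) ≈ 5.0850, f(57/7) ≈ 5.3318, f(9) ≈ 5.5678.
T_7 = (Δt/2)·[f(t_0) + 2f(t_1) + ... + 2f(t_{6}) + f(t_7)].
Sum ≈ 27.9307.

27.9307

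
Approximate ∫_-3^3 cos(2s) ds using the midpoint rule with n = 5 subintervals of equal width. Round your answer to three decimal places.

Δs = (3 − (-3))/5 = 1.2.
Midpoints: -2.4, -1.2, 0, 1.2, 2.4.
f(-2.4) ≈ 0.087, f(-1.2) ≈ -0.737, f(0) ≈ 1.000, f(1.2) ≈ -0.737, f(2.4) ≈ 0.087.
Sum = Δs · [f(-2.4) + f(-1.2) + f(0) + f(1.2) + f(2.4)].
Sum ≈ -0.360.

-0.360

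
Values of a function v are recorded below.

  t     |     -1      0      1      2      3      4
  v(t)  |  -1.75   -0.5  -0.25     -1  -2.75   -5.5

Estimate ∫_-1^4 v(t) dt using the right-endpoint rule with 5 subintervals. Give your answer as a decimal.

Δt = 1.
Sum = 1·[(-0.5) + (-0.25) + (-1) + (-2.75) + (-5.5)] = -10.

-10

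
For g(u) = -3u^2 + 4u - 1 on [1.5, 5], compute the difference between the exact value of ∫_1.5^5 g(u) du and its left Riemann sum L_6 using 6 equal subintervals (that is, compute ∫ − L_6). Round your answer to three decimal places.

-15.227

Exact integral: ∫_1.5^5 g(u) du = -79.625.
L_6 ≈ -64.39757.
Error ≈ -79.625 − (-64.39757) ≈ -15.227.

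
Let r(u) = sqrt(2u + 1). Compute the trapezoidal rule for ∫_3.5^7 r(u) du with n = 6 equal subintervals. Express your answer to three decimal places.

11.820

Δu = (7 − 3.5)/6 = 7/12.
r(3.5) ≈ 2.828, r(49/12) ≈ 3.028, r(14/3) ≈ 3.215, r(5.25) ≈ 3.391, r(35/6) ≈ 3.559, r(77/12) ≈ 3.719, r(7) ≈ 3.873.
T_6 = (Δu/2)·[r(u_0) + 2r(u_1) + ... + 2r(u_{5}) + r(u_6)].
Sum ≈ 11.820.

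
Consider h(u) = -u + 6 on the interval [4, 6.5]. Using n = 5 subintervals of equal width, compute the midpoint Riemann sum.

Δu = (6.5 − 4)/5 = 0.5.
Midpoints: 4.25, 4.75, 5.25, 5.75, 6.25.
h(4.25) = 1.75, h(4.75) = 1.25, h(5.25) = 0.75, h(5.75) = 0.25, h(6.25) = -0.25.
Sum = Δu · [h(4.25) + h(4.75) + h(5.25) + h(5.75) + h(6.25)].
Sum = 1.875.

1.875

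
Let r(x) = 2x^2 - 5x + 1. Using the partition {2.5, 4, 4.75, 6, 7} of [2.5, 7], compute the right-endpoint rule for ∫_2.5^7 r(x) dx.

154.03125

Subinterval widths: 1.5, 0.75, 1.25, 1.
Right endpoints: 4, 4.75, 6, 7.
r(4) = 13, r(4.75) = 22.375, r(6) = 43, r(7) = 64.
Sum = Σ Δx_i · r(x_i).
Sum = 154.03125.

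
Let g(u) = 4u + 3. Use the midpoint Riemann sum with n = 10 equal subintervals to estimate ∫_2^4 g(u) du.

Δu = (4 − 2)/10 = 0.2.
Midpoints: 2.1, 2.3, 2.5, 2.7, 2.9, 3.1, 3.3, 3.5, 3.7, 3.9.
g(2.1) = 11.4, g(2.3) = 12.2, g(2.5) = 13, g(2.7) = 13.8, g(2.9) = 14.6, g(3.1) = 15.4, g(3.3) = 16.2, g(3.5) = 17, g(3.7) = 17.8, g(3.9) = 18.6.
Sum = Δu · [g(2.1) + g(2.3) + g(2.5) + ...].
Sum = 30.

30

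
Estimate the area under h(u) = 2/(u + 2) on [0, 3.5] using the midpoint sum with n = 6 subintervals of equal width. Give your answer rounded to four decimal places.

2.0171

Δu = (3.5 − 0)/6 = 7/12.
Midpoints: 7/24, 0.875, 35/24, 49/24, 2.625, 77/24.
h(7/24) = 48/55, h(0.875) = 16/23, h(35/24) = 48/83, h(49/24) = 48/97, h(2.625) = 16/37, h(77/24) = 0.384.
Sum = Δu · [h(7/24) + h(0.875) + h(35/24) + ...].
Sum ≈ 2.0171.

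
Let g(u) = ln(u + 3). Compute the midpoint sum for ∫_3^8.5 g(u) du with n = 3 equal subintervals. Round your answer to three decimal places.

Δu = (8.5 − 3)/3 = 11/6.
Midpoints: 47/12, 5.75, 91/12.
g(47/12) ≈ 1.934, g(5.75) ≈ 2.169, g(91/12) ≈ 2.359.
Sum = Δu · [g(47/12) + g(5.75) + g(91/12)].
Sum ≈ 11.847.

11.847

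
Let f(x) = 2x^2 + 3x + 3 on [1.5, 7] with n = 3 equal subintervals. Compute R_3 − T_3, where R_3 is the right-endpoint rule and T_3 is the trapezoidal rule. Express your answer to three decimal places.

R_3 ≈ 420.03704.
T_3 ≈ 319.20370.
R_3 − T_3 ≈ 100.833.

100.833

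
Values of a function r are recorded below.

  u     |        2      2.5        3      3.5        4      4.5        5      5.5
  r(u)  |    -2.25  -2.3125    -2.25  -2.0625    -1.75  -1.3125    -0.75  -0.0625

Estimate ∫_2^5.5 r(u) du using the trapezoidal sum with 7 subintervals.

Δu = 0.5.
T_7 = (0.5/2)·[(-2.25) + 2·(-2.3125) + 2·(-2.25) + 2·(-2.0625) + 2·(-1.75) + 2·(-1.3125) + 2·(-0.75) + (-0.0625)] = -5.796875.

-5.796875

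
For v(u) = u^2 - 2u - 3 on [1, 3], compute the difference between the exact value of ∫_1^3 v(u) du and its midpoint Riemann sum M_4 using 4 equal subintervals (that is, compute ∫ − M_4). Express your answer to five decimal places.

Exact integral: ∫_1^3 v(u) du ≈ -5.3333333.
M_4 = -5.375.
Error ≈ -5.3333333 − (-5.375) ≈ 0.04167.

0.04167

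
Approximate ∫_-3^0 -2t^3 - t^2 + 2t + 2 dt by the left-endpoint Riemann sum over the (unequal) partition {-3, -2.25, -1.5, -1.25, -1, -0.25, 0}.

Subinterval widths: 0.75, 0.75, 0.25, 0.25, 0.75, 0.25.
Left endpoints: -3, -2.25, -1.5, -1.25, -1, -0.25.
f(-3) = 41, f(-2.25) = 15.21875, f(-1.5) = 3.5, f(-1.25) = 1.84375, f(-1) = 1, f(-0.25) = 1.46875.
Sum = Σ Δt_i · f(t_i).
Sum = 44.6171875.

44.6171875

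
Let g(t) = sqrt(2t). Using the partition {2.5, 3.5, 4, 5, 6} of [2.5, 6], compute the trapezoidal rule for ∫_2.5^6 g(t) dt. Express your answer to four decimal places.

Subinterval widths: 1, 0.5, 1, 1.
g(2.5) ≈ 2.2361, g(3.5) ≈ 2.6458, g(4) ≈ 2.8284, g(5) ≈ 3.1623, g(6) ≈ 3.4641.
On each subinterval the trapezoid contributes (Δt_i/2)·[g(t_{i-1}) + g(t_i)].
Sum ≈ 10.1180.

10.1180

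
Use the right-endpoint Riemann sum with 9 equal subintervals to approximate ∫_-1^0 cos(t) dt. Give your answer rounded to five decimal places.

0.86614

Δt = (0 − (-1))/9 = 1/9.
Right endpoints: -8/9, -7/9, -2/3, -5/9, -4/9, -1/3, -2/9, -1/9, 0.
f(-8/9) ≈ 0.63028, f(-7/9) ≈ 0.71247, f(-2/3) ≈ 0.78589, f(-5/9) ≈ 0.84961, f(-4/9) ≈ 0.90285, f(-1/3) ≈ 0.94496, f(-2/9) ≈ 0.97541, f(-1/9) ≈ 0.99383, f(0) ≈ 1.00000.
Sum = Δt · [f(-8/9) + f(-7/9) + f(-2/3) + ...].
Sum ≈ 0.86614.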